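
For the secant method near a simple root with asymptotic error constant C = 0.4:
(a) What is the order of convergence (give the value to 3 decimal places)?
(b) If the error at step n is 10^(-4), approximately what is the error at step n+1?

(a) Secant method has superlinear convergence with order φ = (1+√5)/2 ≈ 1.618.
    This means |e_{n+1}| ≈ C|e_n|^1.618.

(b) With |e_n| = 10^(-4) and C = 0.4:
    |e_{n+1}| ≈ 0.4 × (10^(-4))^1.618 = 0.4 × 10^(-6.47)

(a) ≈ 1.618 (golden ratio); (b) |e_{n+1}| ≈ 1.349e-07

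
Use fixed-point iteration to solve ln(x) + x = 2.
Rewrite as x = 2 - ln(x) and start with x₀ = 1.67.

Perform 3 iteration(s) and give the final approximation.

Equation: ln(x) + x = 2
Fixed-point form: x = 2 - ln(x)
x₀ = 1.67

x_1 = g(1.670000) = 1.487176
x_2 = g(1.487176) = 1.603121
x_3 = g(1.603121) = 1.528048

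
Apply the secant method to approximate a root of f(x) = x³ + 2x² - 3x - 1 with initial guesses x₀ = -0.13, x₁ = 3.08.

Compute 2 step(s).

f(x) = x³ + 2x² - 3x - 1
x₀ = -0.13, x₁ = 3.08

Secant formula: x_{n+1} = x_n - f(x_n)(x_n - x_{n-1})/(f(x_n) - f(x_{n-1}))

Iteration 1:
  f(-0.130000) = -0.578397
  f(3.080000) = 37.950912
  x_2 = 3.080000 - 37.950912×(3.080000 - (-0.130000))/(37.950912 - (-0.578397))
       = -0.081812
Iteration 2:
  f(3.080000) = 37.950912
  f(-0.081812) = -0.741726
  x_3 = -0.081812 - (-0.741726)×(-0.081812 - 3.080000)/(-0.741726 - 37.950912)
       = -0.021201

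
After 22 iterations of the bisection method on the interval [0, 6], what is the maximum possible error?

Bisection error bound: |error| ≤ (b-a)/2^n
|error| ≤ (6 - 0)/2^22 = 6/2^22
|error| ≤ 0.0000014305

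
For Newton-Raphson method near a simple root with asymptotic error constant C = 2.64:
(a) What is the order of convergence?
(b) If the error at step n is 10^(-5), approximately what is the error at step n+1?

(a) Newton-Raphson has quadratic (order 2) convergence near simple roots.
    This means |e_{n+1}| ≈ C|e_n|².

(b) With |e_n| = 10^(-5) and C = 2.64:
    |e_{n+1}| ≈ 2.64 × (10^(-5))² = 2.64 × 10^(-10)

(a) 2 (quadratic); (b) |e_{n+1}| ≈ 2.640e-10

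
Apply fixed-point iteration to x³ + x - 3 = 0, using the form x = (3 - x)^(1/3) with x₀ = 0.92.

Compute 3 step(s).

Equation: x³ + x - 3 = 0
Fixed-point form: x = (3 - x)^(1/3)
x₀ = 0.92

x_1 = g(0.920000) = 1.276501
x_2 = g(1.276501) = 1.198957
x_3 = g(1.198957) = 1.216675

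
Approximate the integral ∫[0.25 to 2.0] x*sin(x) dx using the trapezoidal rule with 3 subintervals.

f(x) = x*sin(x)
a = 0.25, b = 2.0, n = 3
h = (b - a)/n = 0.583333

Trapezoidal rule: (h/2)[f(x₀) + 2f(x₁) + 2f(x₂) + ... + f(xₙ)]

x_0 = 0.2500, f(x_0) = 0.061851, coefficient = 1
x_1 = 0.8333, f(x_1) = 0.616814, coefficient = 2
x_2 = 1.4167, f(x_2) = 1.399873, coefficient = 2
x_3 = 2.0000, f(x_3) = 1.818595, coefficient = 1

I ≈ (0.583333/2) × 5.913820 = 1.724864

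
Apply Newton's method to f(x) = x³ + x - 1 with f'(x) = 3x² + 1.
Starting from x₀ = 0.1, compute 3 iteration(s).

f(x) = x³ + x - 1
f'(x) = 3x² + 1
x₀ = 0.1

Newton-Raphson formula: x_{n+1} = x_n - f(x_n)/f'(x_n)

Iteration 1:
  f(0.100000) = -0.899000
  f'(0.100000) = 1.030000
  x_1 = 0.100000 - (-0.899000)/1.030000 = 0.972816
Iteration 2:
  f(0.972816) = 0.893459
  f'(0.972816) = 3.839110
  x_2 = 0.972816 - 0.893459/3.839110 = 0.740090
Iteration 3:
  f(0.740090) = 0.145462
  f'(0.740090) = 2.643200
  x_3 = 0.740090 - 0.145462/2.643200 = 0.685058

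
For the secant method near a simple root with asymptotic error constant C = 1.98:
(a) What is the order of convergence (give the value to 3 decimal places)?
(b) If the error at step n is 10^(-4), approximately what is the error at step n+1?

(a) Secant method has superlinear convergence with order φ = (1+√5)/2 ≈ 1.618.
    This means |e_{n+1}| ≈ C|e_n|^1.618.

(b) With |e_n| = 10^(-4) and C = 1.98:
    |e_{n+1}| ≈ 1.98 × (10^(-4))^1.618 = 1.98 × 10^(-6.47)

(a) ≈ 1.618 (golden ratio); (b) |e_{n+1}| ≈ 6.676e-07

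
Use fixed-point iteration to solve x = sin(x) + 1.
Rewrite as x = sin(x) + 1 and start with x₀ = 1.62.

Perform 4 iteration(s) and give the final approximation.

Equation: x = sin(x) + 1
Fixed-point form: x = sin(x) + 1
x₀ = 1.62

x_1 = g(1.620000) = 1.998790
x_2 = g(1.998790) = 1.909800
x_3 = g(1.909800) = 1.943086
x_4 = g(1.943086) = 1.931497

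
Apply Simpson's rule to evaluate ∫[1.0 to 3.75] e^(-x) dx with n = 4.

f(x) = e^(-x)
a = 1.0, b = 3.75, n = 4
h = (b - a)/n = 0.687500

Simpson's rule: (h/3)[f(x₀) + 4f(x₁) + 2f(x₂) + ... + f(xₙ)]

x_0 = 1.0000, f(x_0) = 0.367879, coefficient = 1
x_1 = 1.6875, f(x_1) = 0.184981, coefficient = 4
x_2 = 2.3750, f(x_2) = 0.093014, coefficient = 2
x_3 = 3.0625, f(x_3) = 0.046771, coefficient = 4
x_4 = 3.7500, f(x_4) = 0.023518, coefficient = 1

I ≈ (0.687500/3) × 1.504434 = 0.344766
Exact value: 0.344362
Error: 0.000404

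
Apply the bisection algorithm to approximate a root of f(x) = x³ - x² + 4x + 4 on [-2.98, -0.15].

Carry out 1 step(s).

f(x) = x³ - x² + 4x + 4
Initial interval: [-2.98, -0.15]

Iteration 1:
  c_1 = (-2.980000 + (-0.150000))/2 = -1.565000
  f(c_1) = f(-1.565000) = -8.542262
  f(a) × f(c) ≥ 0, new interval: [-1.565000, -0.150000]

After 1 iteration(s), the approximation is c_1 = -1.565000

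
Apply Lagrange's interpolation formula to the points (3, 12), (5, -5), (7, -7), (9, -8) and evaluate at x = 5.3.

Lagrange interpolation formula:
P(x) = Σ yᵢ × Lᵢ(x)
where Lᵢ(x) = Π_{j≠i} (x - xⱼ)/(xᵢ - xⱼ)

L_0(5.3) = (5.3 - 5)/(3 - 5) × (5.3 - 7)/(3 - 7) × (5.3 - 9)/(3 - 9) = -0.039312
L_1(5.3) = (5.3 - 3)/(5 - 3) × (5.3 - 7)/(5 - 7) × (5.3 - 9)/(5 - 9) = 0.904188
L_2(5.3) = (5.3 - 3)/(7 - 3) × (5.3 - 5)/(7 - 5) × (5.3 - 9)/(7 - 9) = 0.159562
L_3(5.3) = (5.3 - 3)/(9 - 3) × (5.3 - 5)/(9 - 5) × (5.3 - 7)/(9 - 7) = -0.024437

P(5.3) = 12×L_0(5.3) + (-5)×L_1(5.3) + (-7)×L_2(5.3) + (-8)×L_3(5.3)
P(5.3) = -5.914125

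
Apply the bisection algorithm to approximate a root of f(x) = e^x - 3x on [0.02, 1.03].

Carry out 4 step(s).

f(x) = e^x - 3x
Initial interval: [0.02, 1.03]

Iteration 1:
  c_1 = (0.020000 + 1.030000)/2 = 0.525000
  f(c_1) = f(0.525000) = 0.115459
  f(a) × f(c) ≥ 0, new interval: [0.525000, 1.030000]
Iteration 2:
  c_2 = (0.525000 + 1.030000)/2 = 0.777500
  f(c_2) = f(0.777500) = -0.156475
  f(a) × f(c) < 0, new interval: [0.525000, 0.777500]
Iteration 3:
  c_3 = (0.525000 + 0.777500)/2 = 0.651250
  f(c_3) = f(0.651250) = -0.035813
  f(a) × f(c) < 0, new interval: [0.525000, 0.651250]
Iteration 4:
  c_4 = (0.525000 + 0.651250)/2 = 0.588125
  f(c_4) = f(0.588125) = 0.036234
  f(a) × f(c) ≥ 0, new interval: [0.588125, 0.651250]

After 4 iteration(s), the approximation is c_4 = 0.588125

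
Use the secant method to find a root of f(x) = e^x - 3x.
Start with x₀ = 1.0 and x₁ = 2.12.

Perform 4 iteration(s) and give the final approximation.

f(x) = e^x - 3x
x₀ = 1.0, x₁ = 2.12

Secant formula: x_{n+1} = x_n - f(x_n)(x_n - x_{n-1})/(f(x_n) - f(x_{n-1}))

Iteration 1:
  f(1.000000) = -0.281718
  f(2.120000) = 1.971137
  x_2 = 2.120000 - 1.971137×(2.120000 - 1.000000)/(1.971137 - (-0.281718))
       = 1.140055
Iteration 2:
  f(2.120000) = 1.971137
  f(1.140055) = -0.293225
  x_3 = 1.140055 - (-0.293225)×(1.140055 - 2.120000)/(-0.293225 - 1.971137)
       = 1.266954
Iteration 3:
  f(1.140055) = -0.293225
  f(1.266954) = -0.250839
  x_4 = 1.266954 - (-0.250839)×(1.266954 - 1.140055)/(-0.250839 - (-0.293225))
       = 2.017951
Iteration 4:
  f(1.266954) = -0.250839
  f(2.017951) = 1.469040
  x_5 = 2.017951 - 1.469040×(2.017951 - 1.266954)/(1.469040 - (-0.250839))
       = 1.376484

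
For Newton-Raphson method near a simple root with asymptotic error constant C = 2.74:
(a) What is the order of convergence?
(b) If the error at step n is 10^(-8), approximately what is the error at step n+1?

(a) Newton-Raphson has quadratic (order 2) convergence near simple roots.
    This means |e_{n+1}| ≈ C|e_n|².

(b) With |e_n| = 10^(-8) and C = 2.74:
    |e_{n+1}| ≈ 2.74 × (10^(-8))² = 2.74 × 10^(-16)

(a) 2 (quadratic); (b) |e_{n+1}| ≈ 2.740e-16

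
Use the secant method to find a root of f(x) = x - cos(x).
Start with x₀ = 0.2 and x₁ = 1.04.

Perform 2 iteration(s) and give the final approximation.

f(x) = x - cos(x)
x₀ = 0.2, x₁ = 1.04

Secant formula: x_{n+1} = x_n - f(x_n)(x_n - x_{n-1})/(f(x_n) - f(x_{n-1}))

Iteration 1:
  f(0.200000) = -0.780067
  f(1.040000) = 0.533780
  x_2 = 1.040000 - 0.533780×(1.040000 - 0.200000)/(0.533780 - (-0.780067))
       = 0.698731
Iteration 2:
  f(1.040000) = 0.533780
  f(0.698731) = -0.066928
  x_3 = 0.698731 - (-0.066928)×(0.698731 - 1.040000)/(-0.066928 - 0.533780)
       = 0.736754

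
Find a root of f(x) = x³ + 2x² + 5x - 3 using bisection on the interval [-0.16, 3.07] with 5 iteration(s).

f(x) = x³ + 2x² + 5x - 3
Initial interval: [-0.16, 3.07]

Iteration 1:
  c_1 = (-0.160000 + 3.070000)/2 = 1.455000
  f(c_1) = f(1.455000) = 11.589321
  f(a) × f(c) < 0, new interval: [-0.160000, 1.455000]
Iteration 2:
  c_2 = (-0.160000 + 1.455000)/2 = 0.647500
  f(c_2) = f(0.647500) = 1.347481
  f(a) × f(c) < 0, new interval: [-0.160000, 0.647500]
Iteration 3:
  c_3 = (-0.160000 + 0.647500)/2 = 0.243750
  f(c_3) = f(0.243750) = -1.647940
  f(a) × f(c) ≥ 0, new interval: [0.243750, 0.647500]
Iteration 4:
  c_4 = (0.243750 + 0.647500)/2 = 0.445625
  f(c_4) = f(0.445625) = -0.286219
  f(a) × f(c) ≥ 0, new interval: [0.445625, 0.647500]
Iteration 5:
  c_5 = (0.445625 + 0.647500)/2 = 0.546562
  f(c_5) = f(0.546562) = 0.493549
  f(a) × f(c) < 0, new interval: [0.445625, 0.546562]

After 5 iteration(s), the approximation is c_5 = 0.546562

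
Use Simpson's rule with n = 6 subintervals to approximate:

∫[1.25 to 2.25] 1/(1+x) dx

f(x) = 1/(1+x)
a = 1.25, b = 2.25, n = 6
h = (b - a)/n = 0.166667

Simpson's rule: (h/3)[f(x₀) + 4f(x₁) + 2f(x₂) + ... + f(xₙ)]

x_0 = 1.2500, f(x_0) = 0.444444, coefficient = 1
x_1 = 1.4167, f(x_1) = 0.413793, coefficient = 4
x_2 = 1.5833, f(x_2) = 0.387097, coefficient = 2
x_3 = 1.7500, f(x_3) = 0.363636, coefficient = 4
x_4 = 1.9167, f(x_4) = 0.342857, coefficient = 2
x_5 = 2.0833, f(x_5) = 0.324324, coefficient = 4
x_6 = 2.2500, f(x_6) = 0.307692, coefficient = 1

I ≈ (0.166667/3) × 6.619060 = 0.367726
Exact value: 0.367725
Error: 0.000001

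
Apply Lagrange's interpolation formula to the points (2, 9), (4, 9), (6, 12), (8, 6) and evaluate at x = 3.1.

Lagrange interpolation formula:
P(x) = Σ yᵢ × Lᵢ(x)
where Lᵢ(x) = Π_{j≠i} (x - xⱼ)/(xᵢ - xⱼ)

L_0(3.1) = (3.1 - 4)/(2 - 4) × (3.1 - 6)/(2 - 6) × (3.1 - 8)/(2 - 8) = 0.266437
L_1(3.1) = (3.1 - 2)/(4 - 2) × (3.1 - 6)/(4 - 6) × (3.1 - 8)/(4 - 8) = 0.976938
L_2(3.1) = (3.1 - 2)/(6 - 2) × (3.1 - 4)/(6 - 4) × (3.1 - 8)/(6 - 8) = -0.303187
L_3(3.1) = (3.1 - 2)/(8 - 2) × (3.1 - 4)/(8 - 4) × (3.1 - 6)/(8 - 6) = 0.059812

P(3.1) = 9×L_0(3.1) + 9×L_1(3.1) + 12×L_2(3.1) + 6×L_3(3.1)
P(3.1) = 7.911000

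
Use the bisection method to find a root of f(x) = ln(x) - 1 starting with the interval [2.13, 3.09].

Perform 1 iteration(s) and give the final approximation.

f(x) = ln(x) - 1
Initial interval: [2.13, 3.09]

Iteration 1:
  c_1 = (2.130000 + 3.090000)/2 = 2.610000
  f(c_1) = f(2.610000) = -0.040650
  f(a) × f(c) ≥ 0, new interval: [2.610000, 3.090000]

After 1 iteration(s), the approximation is c_1 = 2.610000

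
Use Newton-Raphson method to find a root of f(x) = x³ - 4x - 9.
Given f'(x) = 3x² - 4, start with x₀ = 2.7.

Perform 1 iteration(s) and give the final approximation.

f(x) = x³ - 4x - 9
f'(x) = 3x² - 4
x₀ = 2.7

Newton-Raphson formula: x_{n+1} = x_n - f(x_n)/f'(x_n)

Iteration 1:
  f(2.700000) = -0.117000
  f'(2.700000) = 17.870000
  x_1 = 2.700000 - (-0.117000)/17.870000 = 2.706547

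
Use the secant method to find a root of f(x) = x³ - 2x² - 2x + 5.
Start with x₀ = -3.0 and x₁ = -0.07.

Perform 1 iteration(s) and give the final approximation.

f(x) = x³ - 2x² - 2x + 5
x₀ = -3.0, x₁ = -0.07

Secant formula: x_{n+1} = x_n - f(x_n)(x_n - x_{n-1})/(f(x_n) - f(x_{n-1}))

Iteration 1:
  f(-3.000000) = -34.000000
  f(-0.070000) = 5.129857
  x_2 = -0.070000 - 5.129857×(-0.070000 - (-3.000000))/(5.129857 - (-34.000000))
       = -0.454118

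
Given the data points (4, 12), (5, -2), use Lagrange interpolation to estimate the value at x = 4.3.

Lagrange interpolation formula:
P(x) = Σ yᵢ × Lᵢ(x)
where Lᵢ(x) = Π_{j≠i} (x - xⱼ)/(xᵢ - xⱼ)

L_0(4.3) = (4.3 - 5)/(4 - 5) = 0.700000
L_1(4.3) = (4.3 - 4)/(5 - 4) = 0.300000

P(4.3) = 12×L_0(4.3) + (-2)×L_1(4.3)
P(4.3) = 7.800000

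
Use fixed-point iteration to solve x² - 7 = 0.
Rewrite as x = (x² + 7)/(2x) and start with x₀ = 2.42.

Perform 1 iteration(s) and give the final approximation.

Equation: x² - 7 = 0
Fixed-point form: x = (x² + 7)/(2x)
x₀ = 2.42

x_1 = g(2.420000) = 2.656281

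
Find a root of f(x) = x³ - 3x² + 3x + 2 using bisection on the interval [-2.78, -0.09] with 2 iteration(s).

f(x) = x³ - 3x² + 3x + 2
Initial interval: [-2.78, -0.09]

Iteration 1:
  c_1 = (-2.780000 + (-0.090000))/2 = -1.435000
  f(c_1) = f(-1.435000) = -11.437663
  f(a) × f(c) ≥ 0, new interval: [-1.435000, -0.090000]
Iteration 2:
  c_2 = (-1.435000 + (-0.090000))/2 = -0.762500
  f(c_2) = f(-0.762500) = -2.475041
  f(a) × f(c) ≥ 0, new interval: [-0.762500, -0.090000]

After 2 iteration(s), the approximation is c_2 = -0.762500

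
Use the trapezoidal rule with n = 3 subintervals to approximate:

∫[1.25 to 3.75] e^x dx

f(x) = e^x
a = 1.25, b = 3.75, n = 3
h = (b - a)/n = 0.833333

Trapezoidal rule: (h/2)[f(x₀) + 2f(x₁) + 2f(x₂) + ... + f(xₙ)]

x_0 = 1.2500, f(x_0) = 3.490343, coefficient = 1
x_1 = 2.0833, f(x_1) = 8.031195, coefficient = 2
x_2 = 2.9167, f(x_2) = 18.479586, coefficient = 2
x_3 = 3.7500, f(x_3) = 42.521082, coefficient = 1

I ≈ (0.833333/2) × 99.032987 = 41.263745
Exact value: 39.030739
Error: 2.233006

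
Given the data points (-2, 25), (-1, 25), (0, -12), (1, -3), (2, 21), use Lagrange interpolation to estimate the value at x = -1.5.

Lagrange interpolation formula:
P(x) = Σ yᵢ × Lᵢ(x)
where Lᵢ(x) = Π_{j≠i} (x - xⱼ)/(xᵢ - xⱼ)

L_0(-1.5) = (-1.5 - (-1))/(-2 - (-1)) × (-1.5 - 0)/(-2 - 0) × (-1.5 - 1)/(-2 - 1) × (-1.5 - 2)/(-2 - 2) = 0.273438
L_1(-1.5) = (-1.5 - (-2))/(-1 - (-2)) × (-1.5 - 0)/(-1 - 0) × (-1.5 - 1)/(-1 - 1) × (-1.5 - 2)/(-1 - 2) = 1.093750
L_2(-1.5) = (-1.5 - (-2))/(0 - (-2)) × (-1.5 - (-1))/(0 - (-1)) × (-1.5 - 1)/(0 - 1) × (-1.5 - 2)/(0 - 2) = -0.546875
L_3(-1.5) = (-1.5 - (-2))/(1 - (-2)) × (-1.5 - (-1))/(1 - (-1)) × (-1.5 - 0)/(1 - 0) × (-1.5 - 2)/(1 - 2) = 0.218750
L_4(-1.5) = (-1.5 - (-2))/(2 - (-2)) × (-1.5 - (-1))/(2 - (-1)) × (-1.5 - 0)/(2 - 0) × (-1.5 - 1)/(2 - 1) = -0.039062

P(-1.5) = 25×L_0(-1.5) + 25×L_1(-1.5) + (-12)×L_2(-1.5) + (-3)×L_3(-1.5) + 21×L_4(-1.5)
P(-1.5) = 39.265625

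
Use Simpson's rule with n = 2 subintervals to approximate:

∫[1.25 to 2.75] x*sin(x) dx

f(x) = x*sin(x)
a = 1.25, b = 2.75, n = 2
h = (b - a)/n = 0.750000

Simpson's rule: (h/3)[f(x₀) + 4f(x₁) + 2f(x₂) + ... + f(xₙ)]

x_0 = 1.2500, f(x_0) = 1.186231, coefficient = 1
x_1 = 2.0000, f(x_1) = 1.818595, coefficient = 4
x_2 = 2.7500, f(x_2) = 1.049568, coefficient = 1

I ≈ (0.750000/3) × 9.510178 = 2.377544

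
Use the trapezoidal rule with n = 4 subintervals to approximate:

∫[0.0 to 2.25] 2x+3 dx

f(x) = 2x+3
a = 0.0, b = 2.25, n = 4
h = (b - a)/n = 0.562500

Trapezoidal rule: (h/2)[f(x₀) + 2f(x₁) + 2f(x₂) + ... + f(xₙ)]

x_0 = 0.0000, f(x_0) = 3.000000, coefficient = 1
x_1 = 0.5625, f(x_1) = 4.125000, coefficient = 2
x_2 = 1.1250, f(x_2) = 5.250000, coefficient = 2
x_3 = 1.6875, f(x_3) = 6.375000, coefficient = 2
x_4 = 2.2500, f(x_4) = 7.500000, coefficient = 1

I ≈ (0.562500/2) × 42.000000 = 11.812500
Exact value: 11.812500
Error: 0.000000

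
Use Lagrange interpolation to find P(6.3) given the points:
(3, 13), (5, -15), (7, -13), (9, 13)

Lagrange interpolation formula:
P(x) = Σ yᵢ × Lᵢ(x)
where Lᵢ(x) = Π_{j≠i} (x - xⱼ)/(xᵢ - xⱼ)

L_0(6.3) = (6.3 - 5)/(3 - 5) × (6.3 - 7)/(3 - 7) × (6.3 - 9)/(3 - 9) = -0.051188
L_1(6.3) = (6.3 - 3)/(5 - 3) × (6.3 - 7)/(5 - 7) × (6.3 - 9)/(5 - 9) = 0.389813
L_2(6.3) = (6.3 - 3)/(7 - 3) × (6.3 - 5)/(7 - 5) × (6.3 - 9)/(7 - 9) = 0.723937
L_3(6.3) = (6.3 - 3)/(9 - 3) × (6.3 - 5)/(9 - 5) × (6.3 - 7)/(9 - 7) = -0.062563

P(6.3) = 13×L_0(6.3) + (-15)×L_1(6.3) + (-13)×L_2(6.3) + 13×L_3(6.3)
P(6.3) = -16.737125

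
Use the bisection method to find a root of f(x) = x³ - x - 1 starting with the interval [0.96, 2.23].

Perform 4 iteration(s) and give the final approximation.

f(x) = x³ - x - 1
Initial interval: [0.96, 2.23]

Iteration 1:
  c_1 = (0.960000 + 2.230000)/2 = 1.595000
  f(c_1) = f(1.595000) = 1.462720
  f(a) × f(c) < 0, new interval: [0.960000, 1.595000]
Iteration 2:
  c_2 = (0.960000 + 1.595000)/2 = 1.277500
  f(c_2) = f(1.277500) = -0.192612
  f(a) × f(c) ≥ 0, new interval: [1.277500, 1.595000]
Iteration 3:
  c_3 = (1.277500 + 1.595000)/2 = 1.436250
  f(c_3) = f(1.436250) = 0.526467
  f(a) × f(c) < 0, new interval: [1.277500, 1.436250]
Iteration 4:
  c_4 = (1.277500 + 1.436250)/2 = 1.356875
  f(c_4) = f(1.356875) = 0.141281
  f(a) × f(c) < 0, new interval: [1.277500, 1.356875]

After 4 iteration(s), the approximation is c_4 = 1.356875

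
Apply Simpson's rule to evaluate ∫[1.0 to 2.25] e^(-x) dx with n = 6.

f(x) = e^(-x)
a = 1.0, b = 2.25, n = 6
h = (b - a)/n = 0.208333

Simpson's rule: (h/3)[f(x₀) + 4f(x₁) + 2f(x₂) + ... + f(xₙ)]

x_0 = 1.0000, f(x_0) = 0.367879, coefficient = 1
x_1 = 1.2083, f(x_1) = 0.298695, coefficient = 4
x_2 = 1.4167, f(x_2) = 0.242521, coefficient = 2
x_3 = 1.6250, f(x_3) = 0.196912, coefficient = 4
x_4 = 1.8333, f(x_4) = 0.159880, coefficient = 2
x_5 = 2.0417, f(x_5) = 0.129812, coefficient = 4
x_6 = 2.2500, f(x_6) = 0.105399, coefficient = 1

I ≈ (0.208333/3) × 3.779754 = 0.262483
Exact value: 0.262480
Error: 0.000003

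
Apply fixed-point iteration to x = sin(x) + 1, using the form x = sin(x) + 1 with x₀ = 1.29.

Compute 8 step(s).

Equation: x = sin(x) + 1
Fixed-point form: x = sin(x) + 1
x₀ = 1.29

x_1 = g(1.290000) = 1.960835
x_2 = g(1.960835) = 1.924894
x_3 = g(1.924894) = 1.937960
x_4 = g(1.937960) = 1.933349
x_5 = g(1.933349) = 1.934994
x_6 = g(1.934994) = 1.934410
x_7 = g(1.934410) = 1.934618
x_8 = g(1.934618) = 1.934544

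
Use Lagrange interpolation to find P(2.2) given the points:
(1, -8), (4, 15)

Lagrange interpolation formula:
P(x) = Σ yᵢ × Lᵢ(x)
where Lᵢ(x) = Π_{j≠i} (x - xⱼ)/(xᵢ - xⱼ)

L_0(2.2) = (2.2 - 4)/(1 - 4) = 0.600000
L_1(2.2) = (2.2 - 1)/(4 - 1) = 0.400000

P(2.2) = (-8)×L_0(2.2) + 15×L_1(2.2)
P(2.2) = 1.200000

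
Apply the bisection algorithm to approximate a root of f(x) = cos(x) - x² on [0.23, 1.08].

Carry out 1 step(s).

f(x) = cos(x) - x²
Initial interval: [0.23, 1.08]

Iteration 1:
  c_1 = (0.230000 + 1.080000)/2 = 0.655000
  f(c_1) = f(0.655000) = 0.364023
  f(a) × f(c) ≥ 0, new interval: [0.655000, 1.080000]

After 1 iteration(s), the approximation is c_1 = 0.655000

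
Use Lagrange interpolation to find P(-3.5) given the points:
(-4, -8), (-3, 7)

Lagrange interpolation formula:
P(x) = Σ yᵢ × Lᵢ(x)
where Lᵢ(x) = Π_{j≠i} (x - xⱼ)/(xᵢ - xⱼ)

L_0(-3.5) = (-3.5 - (-3))/(-4 - (-3)) = 0.500000
L_1(-3.5) = (-3.5 - (-4))/(-3 - (-4)) = 0.500000

P(-3.5) = (-8)×L_0(-3.5) + 7×L_1(-3.5)
P(-3.5) = -0.500000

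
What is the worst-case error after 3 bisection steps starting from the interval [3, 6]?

Bisection error bound: |error| ≤ (b-a)/2^n
|error| ≤ (6 - 3)/2^3 = 3/2^3
|error| ≤ 0.3750000000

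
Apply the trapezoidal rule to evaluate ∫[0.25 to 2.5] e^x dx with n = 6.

f(x) = e^x
a = 0.25, b = 2.5, n = 6
h = (b - a)/n = 0.375000

Trapezoidal rule: (h/2)[f(x₀) + 2f(x₁) + 2f(x₂) + ... + f(xₙ)]

x_0 = 0.2500, f(x_0) = 1.284025, coefficient = 1
x_1 = 0.6250, f(x_1) = 1.868246, coefficient = 2
x_2 = 1.0000, f(x_2) = 2.718282, coefficient = 2
x_3 = 1.3750, f(x_3) = 3.955077, coefficient = 2
x_4 = 1.7500, f(x_4) = 5.754603, coefficient = 2
x_5 = 2.1250, f(x_5) = 8.372897, coefficient = 2
x_6 = 2.5000, f(x_6) = 12.182494, coefficient = 1

I ≈ (0.375000/2) × 58.804729 = 11.025887
Exact value: 10.898469
Error: 0.127418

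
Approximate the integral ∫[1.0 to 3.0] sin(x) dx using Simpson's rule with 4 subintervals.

f(x) = sin(x)
a = 1.0, b = 3.0, n = 4
h = (b - a)/n = 0.500000

Simpson's rule: (h/3)[f(x₀) + 4f(x₁) + 2f(x₂) + ... + f(xₙ)]

x_0 = 1.0000, f(x_0) = 0.841471, coefficient = 1
x_1 = 1.5000, f(x_1) = 0.997495, coefficient = 4
x_2 = 2.0000, f(x_2) = 0.909297, coefficient = 2
x_3 = 2.5000, f(x_3) = 0.598472, coefficient = 4
x_4 = 3.0000, f(x_4) = 0.141120, coefficient = 1

I ≈ (0.500000/3) × 9.185054 = 1.530842
Exact value: 1.530295
Error: 0.000548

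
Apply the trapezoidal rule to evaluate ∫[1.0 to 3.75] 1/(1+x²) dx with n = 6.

f(x) = 1/(1+x²)
a = 1.0, b = 3.75, n = 6
h = (b - a)/n = 0.458333

Trapezoidal rule: (h/2)[f(x₀) + 2f(x₁) + 2f(x₂) + ... + f(xₙ)]

x_0 = 1.0000, f(x_0) = 0.500000, coefficient = 1
x_1 = 1.4583, f(x_1) = 0.319822, coefficient = 2
x_2 = 1.9167, f(x_2) = 0.213967, coefficient = 2
x_3 = 2.3750, f(x_3) = 0.150588, coefficient = 2
x_4 = 2.8333, f(x_4) = 0.110769, coefficient = 2
x_5 = 3.2917, f(x_5) = 0.084495, coefficient = 2
x_6 = 3.7500, f(x_6) = 0.066390, coefficient = 1

I ≈ (0.458333/2) × 2.325674 = 0.532967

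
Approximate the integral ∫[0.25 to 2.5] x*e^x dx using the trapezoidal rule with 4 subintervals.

f(x) = x*e^x
a = 0.25, b = 2.5, n = 4
h = (b - a)/n = 0.562500

Trapezoidal rule: (h/2)[f(x₀) + 2f(x₁) + 2f(x₂) + ... + f(xₙ)]

x_0 = 0.2500, f(x_0) = 0.321006, coefficient = 1
x_1 = 0.8125, f(x_1) = 1.830997, coefficient = 2
x_2 = 1.3750, f(x_2) = 5.438230, coefficient = 2
x_3 = 1.9375, f(x_3) = 13.448916, coefficient = 2
x_4 = 2.5000, f(x_4) = 30.456235, coefficient = 1

I ≈ (0.562500/2) × 72.213528 = 20.310055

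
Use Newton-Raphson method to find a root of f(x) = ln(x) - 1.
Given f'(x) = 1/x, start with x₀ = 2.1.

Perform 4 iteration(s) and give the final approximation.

f(x) = ln(x) - 1
f'(x) = 1/x
x₀ = 2.1

Newton-Raphson formula: x_{n+1} = x_n - f(x_n)/f'(x_n)

Iteration 1:
  f(2.100000) = -0.258063
  f'(2.100000) = 0.476190
  x_1 = 2.100000 - (-0.258063)/0.476190 = 2.641932
Iteration 2:
  f(2.641932) = -0.028490
  f'(2.641932) = 0.378511
  x_2 = 2.641932 - (-0.028490)/0.378511 = 2.717199
Iteration 3:
  f(2.717199) = -0.000398
  f'(2.717199) = 0.368026
  x_3 = 2.717199 - (-0.000398)/0.368026 = 2.718282
Iteration 4:
  f(2.718282) = 0.000000
  f'(2.718282) = 0.367879
  x_4 = 2.718282 - 0.000000/0.367879 = 2.718282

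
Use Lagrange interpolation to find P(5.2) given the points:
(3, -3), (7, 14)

Lagrange interpolation formula:
P(x) = Σ yᵢ × Lᵢ(x)
where Lᵢ(x) = Π_{j≠i} (x - xⱼ)/(xᵢ - xⱼ)

L_0(5.2) = (5.2 - 7)/(3 - 7) = 0.450000
L_1(5.2) = (5.2 - 3)/(7 - 3) = 0.550000

P(5.2) = (-3)×L_0(5.2) + 14×L_1(5.2)
P(5.2) = 6.350000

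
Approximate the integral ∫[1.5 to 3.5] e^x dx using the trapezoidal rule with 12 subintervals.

f(x) = e^x
a = 1.5, b = 3.5, n = 12
h = (b - a)/n = 0.166667

Trapezoidal rule: (h/2)[f(x₀) + 2f(x₁) + 2f(x₂) + ... + f(xₙ)]

x_0 = 1.5000, f(x_0) = 4.481689, coefficient = 1
x_1 = 1.6667, f(x_1) = 5.294490, coefficient = 2
x_2 = 1.8333, f(x_2) = 6.254701, coefficient = 2
x_3 = 2.0000, f(x_3) = 7.389056, coefficient = 2
x_4 = 2.1667, f(x_4) = 8.729138, coefficient = 2
x_5 = 2.3333, f(x_5) = 10.312259, coefficient = 2
x_6 = 2.5000, f(x_6) = 12.182494, coefficient = 2
x_7 = 2.6667, f(x_7) = 14.391916, coefficient = 2
x_8 = 2.8333, f(x_8) = 17.002040, coefficient = 2
x_9 = 3.0000, f(x_9) = 20.085537, coefficient = 2
x_10 = 3.1667, f(x_10) = 23.728258, coefficient = 2
x_11 = 3.3333, f(x_11) = 28.031625, coefficient = 2
x_12 = 3.5000, f(x_12) = 33.115452, coefficient = 1

I ≈ (0.166667/2) × 344.400169 = 28.700014
Exact value: 28.633763
Error: 0.066251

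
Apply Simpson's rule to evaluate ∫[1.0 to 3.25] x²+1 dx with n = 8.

f(x) = x²+1
a = 1.0, b = 3.25, n = 8
h = (b - a)/n = 0.281250

Simpson's rule: (h/3)[f(x₀) + 4f(x₁) + 2f(x₂) + ... + f(xₙ)]

x_0 = 1.0000, f(x_0) = 2.000000, coefficient = 1
x_1 = 1.2812, f(x_1) = 2.641602, coefficient = 4
x_2 = 1.5625, f(x_2) = 3.441406, coefficient = 2
x_3 = 1.8438, f(x_3) = 4.399414, coefficient = 4
x_4 = 2.1250, f(x_4) = 5.515625, coefficient = 2
x_5 = 2.4062, f(x_5) = 6.790039, coefficient = 4
x_6 = 2.6875, f(x_6) = 8.222656, coefficient = 2
x_7 = 2.9688, f(x_7) = 9.813477, coefficient = 4
x_8 = 3.2500, f(x_8) = 11.562500, coefficient = 1

I ≈ (0.281250/3) × 142.500000 = 13.359375
Exact value: 13.359375
Error: 0.000000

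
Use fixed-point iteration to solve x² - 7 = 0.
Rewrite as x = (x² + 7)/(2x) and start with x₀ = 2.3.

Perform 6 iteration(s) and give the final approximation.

Equation: x² - 7 = 0
Fixed-point form: x = (x² + 7)/(2x)
x₀ = 2.3

x_1 = g(2.300000) = 2.671739
x_2 = g(2.671739) = 2.645878
x_3 = g(2.645878) = 2.645751
x_4 = g(2.645751) = 2.645751
x_5 = g(2.645751) = 2.645751
x_6 = g(2.645751) = 2.645751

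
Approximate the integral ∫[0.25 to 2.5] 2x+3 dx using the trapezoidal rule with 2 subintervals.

f(x) = 2x+3
a = 0.25, b = 2.5, n = 2
h = (b - a)/n = 1.125000

Trapezoidal rule: (h/2)[f(x₀) + 2f(x₁) + 2f(x₂) + ... + f(xₙ)]

x_0 = 0.2500, f(x_0) = 3.500000, coefficient = 1
x_1 = 1.3750, f(x_1) = 5.750000, coefficient = 2
x_2 = 2.5000, f(x_2) = 8.000000, coefficient = 1

I ≈ (1.125000/2) × 23.000000 = 12.937500
Exact value: 12.937500
Error: 0.000000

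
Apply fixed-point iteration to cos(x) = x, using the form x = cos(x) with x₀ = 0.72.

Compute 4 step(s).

Equation: cos(x) = x
Fixed-point form: x = cos(x)
x₀ = 0.72

x_1 = g(0.720000) = 0.751806
x_2 = g(0.751806) = 0.730457
x_3 = g(0.730457) = 0.744870
x_4 = g(0.744870) = 0.735176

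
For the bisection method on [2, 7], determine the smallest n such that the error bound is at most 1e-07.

We need (b-a)/2^n ≤ 1e-07
(7 - 2)/2^n ≤ 1e-07
5/2^n ≤ 1e-07
2^n ≥ 50000000
n ≥ log₂(50000000) = 25.58
n ≥ 26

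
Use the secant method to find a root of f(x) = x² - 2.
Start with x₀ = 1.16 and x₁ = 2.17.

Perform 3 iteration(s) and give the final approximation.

f(x) = x² - 2
x₀ = 1.16, x₁ = 2.17

Secant formula: x_{n+1} = x_n - f(x_n)(x_n - x_{n-1})/(f(x_n) - f(x_{n-1}))

Iteration 1:
  f(1.160000) = -0.654400
  f(2.170000) = 2.708900
  x_2 = 2.170000 - 2.708900×(2.170000 - 1.160000)/(2.708900 - (-0.654400))
       = 1.356517
Iteration 2:
  f(2.170000) = 2.708900
  f(1.356517) = -0.159863
  x_3 = 1.356517 - (-0.159863)×(1.356517 - 2.170000)/(-0.159863 - 2.708900)
       = 1.401848
Iteration 3:
  f(1.356517) = -0.159863
  f(1.401848) = -0.034822
  x_4 = 1.401848 - (-0.034822)×(1.401848 - 1.356517)/(-0.034822 - (-0.159863))
       = 1.414472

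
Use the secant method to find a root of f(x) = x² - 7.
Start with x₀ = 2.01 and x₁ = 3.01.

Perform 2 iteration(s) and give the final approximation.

f(x) = x² - 7
x₀ = 2.01, x₁ = 3.01

Secant formula: x_{n+1} = x_n - f(x_n)(x_n - x_{n-1})/(f(x_n) - f(x_{n-1}))

Iteration 1:
  f(2.010000) = -2.959900
  f(3.010000) = 2.060100
  x_2 = 3.010000 - 2.060100×(3.010000 - 2.010000)/(2.060100 - (-2.959900))
       = 2.599622
Iteration 2:
  f(3.010000) = 2.060100
  f(2.599622) = -0.241968
  x_3 = 2.599622 - (-0.241968)×(2.599622 - 3.010000)/(-0.241968 - 2.060100)
       = 2.642756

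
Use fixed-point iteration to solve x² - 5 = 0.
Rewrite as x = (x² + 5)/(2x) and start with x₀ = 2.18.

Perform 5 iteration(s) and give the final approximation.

Equation: x² - 5 = 0
Fixed-point form: x = (x² + 5)/(2x)
x₀ = 2.18

x_1 = g(2.180000) = 2.236789
x_2 = g(2.236789) = 2.236068
x_3 = g(2.236068) = 2.236068
x_4 = g(2.236068) = 2.236068
x_5 = g(2.236068) = 2.236068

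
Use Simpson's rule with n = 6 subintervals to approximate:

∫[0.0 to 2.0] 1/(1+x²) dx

f(x) = 1/(1+x²)
a = 0.0, b = 2.0, n = 6
h = (b - a)/n = 0.333333

Simpson's rule: (h/3)[f(x₀) + 4f(x₁) + 2f(x₂) + ... + f(xₙ)]

x_0 = 0.0000, f(x_0) = 1.000000, coefficient = 1
x_1 = 0.3333, f(x_1) = 0.900000, coefficient = 4
x_2 = 0.6667, f(x_2) = 0.692308, coefficient = 2
x_3 = 1.0000, f(x_3) = 0.500000, coefficient = 4
x_4 = 1.3333, f(x_4) = 0.360000, coefficient = 2
x_5 = 1.6667, f(x_5) = 0.264706, coefficient = 4
x_6 = 2.0000, f(x_6) = 0.200000, coefficient = 1

I ≈ (0.333333/3) × 9.963439 = 1.107049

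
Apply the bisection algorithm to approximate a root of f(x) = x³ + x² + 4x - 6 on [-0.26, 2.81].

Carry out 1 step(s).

f(x) = x³ + x² + 4x - 6
Initial interval: [-0.26, 2.81]

Iteration 1:
  c_1 = (-0.260000 + 2.810000)/2 = 1.275000
  f(c_1) = f(1.275000) = 2.798297
  f(a) × f(c) < 0, new interval: [-0.260000, 1.275000]

After 1 iteration(s), the approximation is c_1 = 1.275000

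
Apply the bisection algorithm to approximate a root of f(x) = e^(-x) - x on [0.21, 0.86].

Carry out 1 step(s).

f(x) = e^(-x) - x
Initial interval: [0.21, 0.86]

Iteration 1:
  c_1 = (0.210000 + 0.860000)/2 = 0.535000
  f(c_1) = f(0.535000) = 0.050669
  f(a) × f(c) ≥ 0, new interval: [0.535000, 0.860000]

After 1 iteration(s), the approximation is c_1 = 0.535000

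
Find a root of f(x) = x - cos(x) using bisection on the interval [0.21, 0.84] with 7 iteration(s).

f(x) = x - cos(x)
Initial interval: [0.21, 0.84]

Iteration 1:
  c_1 = (0.210000 + 0.840000)/2 = 0.525000
  f(c_1) = f(0.525000) = -0.340324
  f(a) × f(c) ≥ 0, new interval: [0.525000, 0.840000]
Iteration 2:
  c_2 = (0.525000 + 0.840000)/2 = 0.682500
  f(c_2) = f(0.682500) = -0.093498
  f(a) × f(c) ≥ 0, new interval: [0.682500, 0.840000]
Iteration 3:
  c_3 = (0.682500 + 0.840000)/2 = 0.761250
  f(c_3) = f(0.761250) = 0.037276
  f(a) × f(c) < 0, new interval: [0.682500, 0.761250]
Iteration 4:
  c_4 = (0.682500 + 0.761250)/2 = 0.721875
  f(c_4) = f(0.721875) = -0.028693
  f(a) × f(c) ≥ 0, new interval: [0.721875, 0.761250]
Iteration 5:
  c_5 = (0.721875 + 0.761250)/2 = 0.741563
  f(c_5) = f(0.741563) = 0.004148
  f(a) × f(c) < 0, new interval: [0.721875, 0.741563]
Iteration 6:
  c_6 = (0.721875 + 0.741563)/2 = 0.731719
  f(c_6) = f(0.731719) = -0.012308
  f(a) × f(c) ≥ 0, new interval: [0.731719, 0.741563]
Iteration 7:
  c_7 = (0.731719 + 0.741563)/2 = 0.736641
  f(c_7) = f(0.736641) = -0.004089
  f(a) × f(c) ≥ 0, new interval: [0.736641, 0.741563]

After 7 iteration(s), the approximation is c_7 = 0.736641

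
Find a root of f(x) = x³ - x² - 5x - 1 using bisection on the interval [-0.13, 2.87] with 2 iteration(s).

f(x) = x³ - x² - 5x - 1
Initial interval: [-0.13, 2.87]

Iteration 1:
  c_1 = (-0.130000 + 2.870000)/2 = 1.370000
  f(c_1) = f(1.370000) = -7.155547
  f(a) × f(c) ≥ 0, new interval: [1.370000, 2.870000]
Iteration 2:
  c_2 = (1.370000 + 2.870000)/2 = 2.120000
  f(c_2) = f(2.120000) = -6.566272
  f(a) × f(c) ≥ 0, new interval: [2.120000, 2.870000]

After 2 iteration(s), the approximation is c_2 = 2.120000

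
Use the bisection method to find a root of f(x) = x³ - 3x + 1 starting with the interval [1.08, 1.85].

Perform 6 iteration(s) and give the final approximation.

f(x) = x³ - 3x + 1
Initial interval: [1.08, 1.85]

Iteration 1:
  c_1 = (1.080000 + 1.850000)/2 = 1.465000
  f(c_1) = f(1.465000) = -0.250780
  f(a) × f(c) ≥ 0, new interval: [1.465000, 1.850000]
Iteration 2:
  c_2 = (1.465000 + 1.850000)/2 = 1.657500
  f(c_2) = f(1.657500) = 0.581160
  f(a) × f(c) < 0, new interval: [1.465000, 1.657500]
Iteration 3:
  c_3 = (1.465000 + 1.657500)/2 = 1.561250
  f(c_3) = f(1.561250) = 0.121799
  f(a) × f(c) < 0, new interval: [1.465000, 1.561250]
Iteration 4:
  c_4 = (1.465000 + 1.561250)/2 = 1.513125
  f(c_4) = f(1.513125) = -0.075004
  f(a) × f(c) ≥ 0, new interval: [1.513125, 1.561250]
Iteration 5:
  c_5 = (1.513125 + 1.561250)/2 = 1.537188
  f(c_5) = f(1.537188) = 0.020728
  f(a) × f(c) < 0, new interval: [1.513125, 1.537188]
Iteration 6:
  c_6 = (1.513125 + 1.537188)/2 = 1.525156
  f(c_6) = f(1.525156) = -0.027800
  f(a) × f(c) ≥ 0, new interval: [1.525156, 1.537188]

After 6 iteration(s), the approximation is c_6 = 1.525156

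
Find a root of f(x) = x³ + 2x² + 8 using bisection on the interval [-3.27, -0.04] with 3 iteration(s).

f(x) = x³ + 2x² + 8
Initial interval: [-3.27, -0.04]

Iteration 1:
  c_1 = (-3.270000 + (-0.040000))/2 = -1.655000
  f(c_1) = f(-1.655000) = 8.944964
  f(a) × f(c) < 0, new interval: [-3.270000, -1.655000]
Iteration 2:
  c_2 = (-3.270000 + (-1.655000))/2 = -2.462500
  f(c_2) = f(-2.462500) = 5.195443
  f(a) × f(c) < 0, new interval: [-3.270000, -2.462500]
Iteration 3:
  c_3 = (-3.270000 + (-2.462500))/2 = -2.866250
  f(c_3) = f(-2.866250) = 0.883419
  f(a) × f(c) < 0, new interval: [-3.270000, -2.866250]

After 3 iteration(s), the approximation is c_3 = -2.866250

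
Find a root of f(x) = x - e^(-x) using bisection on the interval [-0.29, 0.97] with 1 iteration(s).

f(x) = x - e^(-x)
Initial interval: [-0.29, 0.97]

Iteration 1:
  c_1 = (-0.290000 + 0.970000)/2 = 0.340000
  f(c_1) = f(0.340000) = -0.371770
  f(a) × f(c) ≥ 0, new interval: [0.340000, 0.970000]

After 1 iteration(s), the approximation is c_1 = 0.340000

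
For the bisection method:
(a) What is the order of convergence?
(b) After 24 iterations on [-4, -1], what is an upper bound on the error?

(a) Bisection has linear (order 1) convergence; the error is halved each step.

(b) Error bound = (b-a)/2^n = (-1 - (-4))/2^{24}
    = 3/2^{24}

(a) 1 (linear); (b) error ≤ 1.79e-07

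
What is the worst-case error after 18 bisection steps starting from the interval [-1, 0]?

Bisection error bound: |error| ≤ (b-a)/2^n
|error| ≤ (0 - (-1))/2^18 = 1/2^18
|error| ≤ 0.0000038147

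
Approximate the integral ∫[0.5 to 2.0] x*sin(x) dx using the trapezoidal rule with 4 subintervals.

f(x) = x*sin(x)
a = 0.5, b = 2.0, n = 4
h = (b - a)/n = 0.375000

Trapezoidal rule: (h/2)[f(x₀) + 2f(x₁) + 2f(x₂) + ... + f(xₙ)]

x_0 = 0.5000, f(x_0) = 0.239713, coefficient = 1
x_1 = 0.8750, f(x_1) = 0.671601, coefficient = 2
x_2 = 1.2500, f(x_2) = 1.186231, coefficient = 2
x_3 = 1.6250, f(x_3) = 1.622613, coefficient = 2
x_4 = 2.0000, f(x_4) = 1.818595, coefficient = 1

I ≈ (0.375000/2) × 9.019197 = 1.691099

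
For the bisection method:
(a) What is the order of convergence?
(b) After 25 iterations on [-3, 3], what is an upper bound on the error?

(a) Bisection has linear (order 1) convergence; the error is halved each step.

(b) Error bound = (b-a)/2^n = (3 - (-3))/2^{25}
    = 6/2^{25}

(a) 1 (linear); (b) error ≤ 1.79e-07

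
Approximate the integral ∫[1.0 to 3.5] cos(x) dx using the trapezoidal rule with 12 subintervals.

f(x) = cos(x)
a = 1.0, b = 3.5, n = 12
h = (b - a)/n = 0.208333

Trapezoidal rule: (h/2)[f(x₀) + 2f(x₁) + 2f(x₂) + ... + f(xₙ)]

x_0 = 1.0000, f(x_0) = 0.540302, coefficient = 1
x_1 = 1.2083, f(x_1) = 0.354578, coefficient = 2
x_2 = 1.4167, f(x_2) = 0.153520, coefficient = 2
x_3 = 1.6250, f(x_3) = -0.054177, coefficient = 2
x_4 = 1.8333, f(x_4) = -0.259531, coefficient = 2
x_5 = 2.0417, f(x_5) = -0.453662, coefficient = 2
x_6 = 2.2500, f(x_6) = -0.628174, coefficient = 2
x_7 = 2.4583, f(x_7) = -0.775519, coefficient = 2
x_8 = 2.6667, f(x_8) = -0.889327, coefficient = 2
x_9 = 2.8750, f(x_9) = -0.964674, coefficient = 2
x_10 = 3.0833, f(x_10) = -0.998303, coefficient = 2
x_11 = 3.2917, f(x_11) = -0.988760, coefficient = 2
x_12 = 3.5000, f(x_12) = -0.936457, coefficient = 1

I ≈ (0.208333/2) × -11.404213 = -1.187939
Exact value: -1.192254
Error: 0.004315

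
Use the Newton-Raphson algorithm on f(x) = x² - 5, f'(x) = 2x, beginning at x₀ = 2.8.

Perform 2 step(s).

f(x) = x² - 5
f'(x) = 2x
x₀ = 2.8

Newton-Raphson formula: x_{n+1} = x_n - f(x_n)/f'(x_n)

Iteration 1:
  f(2.800000) = 2.840000
  f'(2.800000) = 5.600000
  x_1 = 2.800000 - 2.840000/5.600000 = 2.292857
Iteration 2:
  f(2.292857) = 0.257194
  f'(2.292857) = 4.585714
  x_2 = 2.292857 - 0.257194/4.585714 = 2.236771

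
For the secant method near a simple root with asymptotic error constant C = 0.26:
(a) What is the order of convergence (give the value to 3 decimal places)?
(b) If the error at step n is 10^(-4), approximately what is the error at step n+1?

(a) Secant method has superlinear convergence with order φ = (1+√5)/2 ≈ 1.618.
    This means |e_{n+1}| ≈ C|e_n|^1.618.

(b) With |e_n| = 10^(-4) and C = 0.26:
    |e_{n+1}| ≈ 0.26 × (10^(-4))^1.618 = 0.26 × 10^(-6.47)

(a) ≈ 1.618 (golden ratio); (b) |e_{n+1}| ≈ 8.767e-08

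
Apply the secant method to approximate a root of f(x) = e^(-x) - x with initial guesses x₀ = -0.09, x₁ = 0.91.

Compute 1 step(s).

f(x) = e^(-x) - x
x₀ = -0.09, x₁ = 0.91

Secant formula: x_{n+1} = x_n - f(x_n)(x_n - x_{n-1})/(f(x_n) - f(x_{n-1}))

Iteration 1:
  f(-0.090000) = 1.184174
  f(0.910000) = -0.507476
  x_2 = 0.910000 - (-0.507476)×(0.910000 - (-0.090000))/(-0.507476 - 1.184174)
       = 0.610011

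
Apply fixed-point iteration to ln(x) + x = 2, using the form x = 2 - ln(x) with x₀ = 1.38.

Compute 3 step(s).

Equation: ln(x) + x = 2
Fixed-point form: x = 2 - ln(x)
x₀ = 1.38

x_1 = g(1.380000) = 1.677917
x_2 = g(1.677917) = 1.482447
x_3 = g(1.482447) = 1.606306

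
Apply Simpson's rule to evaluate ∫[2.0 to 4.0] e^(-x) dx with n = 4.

f(x) = e^(-x)
a = 2.0, b = 4.0, n = 4
h = (b - a)/n = 0.500000

Simpson's rule: (h/3)[f(x₀) + 4f(x₁) + 2f(x₂) + ... + f(xₙ)]

x_0 = 2.0000, f(x_0) = 0.135335, coefficient = 1
x_1 = 2.5000, f(x_1) = 0.082085, coefficient = 4
x_2 = 3.0000, f(x_2) = 0.049787, coefficient = 2
x_3 = 3.5000, f(x_3) = 0.030197, coefficient = 4
x_4 = 4.0000, f(x_4) = 0.018316, coefficient = 1

I ≈ (0.500000/3) × 0.702355 = 0.117059
Exact value: 0.117020
Error: 0.000039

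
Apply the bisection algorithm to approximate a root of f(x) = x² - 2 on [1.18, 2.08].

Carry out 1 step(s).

f(x) = x² - 2
Initial interval: [1.18, 2.08]

Iteration 1:
  c_1 = (1.180000 + 2.080000)/2 = 1.630000
  f(c_1) = f(1.630000) = 0.656900
  f(a) × f(c) < 0, new interval: [1.180000, 1.630000]

After 1 iteration(s), the approximation is c_1 = 1.630000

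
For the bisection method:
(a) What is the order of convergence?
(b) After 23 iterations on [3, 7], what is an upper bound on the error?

(a) Bisection has linear (order 1) convergence; the error is halved each step.

(b) Error bound = (b-a)/2^n = (7 - 3)/2^{23}
    = 4/2^{23}

(a) 1 (linear); (b) error ≤ 4.77e-07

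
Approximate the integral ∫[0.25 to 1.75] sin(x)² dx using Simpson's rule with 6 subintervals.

f(x) = sin(x)²
a = 0.25, b = 1.75, n = 6
h = (b - a)/n = 0.250000

Simpson's rule: (h/3)[f(x₀) + 4f(x₁) + 2f(x₂) + ... + f(xₙ)]

x_0 = 0.2500, f(x_0) = 0.061209, coefficient = 1
x_1 = 0.5000, f(x_1) = 0.229849, coefficient = 4
x_2 = 0.7500, f(x_2) = 0.464631, coefficient = 2
x_3 = 1.0000, f(x_3) = 0.708073, coefficient = 4
x_4 = 1.2500, f(x_4) = 0.900572, coefficient = 2
x_5 = 1.5000, f(x_5) = 0.994996, coefficient = 4
x_6 = 1.7500, f(x_6) = 0.968228, coefficient = 1

I ≈ (0.250000/3) × 11.491518 = 0.957626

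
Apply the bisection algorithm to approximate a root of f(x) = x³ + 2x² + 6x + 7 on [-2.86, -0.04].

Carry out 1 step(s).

f(x) = x³ + 2x² + 6x + 7
Initial interval: [-2.86, -0.04]

Iteration 1:
  c_1 = (-2.860000 + (-0.040000))/2 = -1.450000
  f(c_1) = f(-1.450000) = -0.543625
  f(a) × f(c) ≥ 0, new interval: [-1.450000, -0.040000]

After 1 iteration(s), the approximation is c_1 = -1.450000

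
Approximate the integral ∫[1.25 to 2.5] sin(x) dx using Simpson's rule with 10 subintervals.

f(x) = sin(x)
a = 1.25, b = 2.5, n = 10
h = (b - a)/n = 0.125000

Simpson's rule: (h/3)[f(x₀) + 4f(x₁) + 2f(x₂) + ... + f(xₙ)]

x_0 = 1.2500, f(x_0) = 0.948985, coefficient = 1
x_1 = 1.3750, f(x_1) = 0.980893, coefficient = 4
x_2 = 1.5000, f(x_2) = 0.997495, coefficient = 2
x_3 = 1.6250, f(x_3) = 0.998531, coefficient = 4
x_4 = 1.7500, f(x_4) = 0.983986, coefficient = 2
x_5 = 1.8750, f(x_5) = 0.954086, coefficient = 4
x_6 = 2.0000, f(x_6) = 0.909297, coefficient = 2
x_7 = 2.1250, f(x_7) = 0.850320, coefficient = 4
x_8 = 2.2500, f(x_8) = 0.778073, coefficient = 2
x_9 = 2.3750, f(x_9) = 0.693685, coefficient = 4
x_10 = 2.5000, f(x_10) = 0.598472, coefficient = 1

I ≈ (0.125000/3) × 26.795220 = 1.116467
Exact value: 1.116466
Error: 0.000002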